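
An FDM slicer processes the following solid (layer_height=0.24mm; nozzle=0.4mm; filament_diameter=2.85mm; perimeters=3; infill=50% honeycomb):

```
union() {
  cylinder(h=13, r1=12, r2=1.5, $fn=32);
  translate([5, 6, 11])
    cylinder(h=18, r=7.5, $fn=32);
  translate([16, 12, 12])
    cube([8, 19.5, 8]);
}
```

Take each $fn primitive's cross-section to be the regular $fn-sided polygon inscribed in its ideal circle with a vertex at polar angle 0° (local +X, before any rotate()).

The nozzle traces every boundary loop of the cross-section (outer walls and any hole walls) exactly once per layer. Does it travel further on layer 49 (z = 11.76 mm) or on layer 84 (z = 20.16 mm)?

Layer 49 (z = 11.76): the cone (r1=12→r2=1.5) has section circumradius 2.502 here — a regular 32-gon (perimeter = 2·32·2.502·sin(180°/32) = 15.69 mm); the r=7.5 cylinder at (5, 6) gives a regular 32-gon of circumradius 7.5 (constant along its height) (perimeter = 2·32·7.500·sin(180°/32) = 47.05 mm); the cube at (16, 12) is absent (z outside [12, 20]); Taking the union: the regions partially overlap (shared area 7.46 mm²), so the edge portions inside another operand are dropped and the merged outline is re-measured after clipping — boundary = 51.48 mm. So its perimeter = 51.48 mm. Layer 84 (z = 20.16): the cone is absent (z outside [0, 13]); the r=7.5 cylinder at (5, 6) gives a regular 32-gon of circumradius 7.5 (constant along its height) (perimeter = 2·32·7.500·sin(180°/32) = 47.05 mm); the cube at (16, 12) is absent (z outside [12, 20]); Merging all regions: only the r=7.5 cylinder at (5, 6) is present, so the union is just that shape — boundary = 47.05 mm. So its perimeter = 47.05 mm. Layer 49 is larger (51.48 vs 47.05 mm).

layer 49 (z = 11.76 mm)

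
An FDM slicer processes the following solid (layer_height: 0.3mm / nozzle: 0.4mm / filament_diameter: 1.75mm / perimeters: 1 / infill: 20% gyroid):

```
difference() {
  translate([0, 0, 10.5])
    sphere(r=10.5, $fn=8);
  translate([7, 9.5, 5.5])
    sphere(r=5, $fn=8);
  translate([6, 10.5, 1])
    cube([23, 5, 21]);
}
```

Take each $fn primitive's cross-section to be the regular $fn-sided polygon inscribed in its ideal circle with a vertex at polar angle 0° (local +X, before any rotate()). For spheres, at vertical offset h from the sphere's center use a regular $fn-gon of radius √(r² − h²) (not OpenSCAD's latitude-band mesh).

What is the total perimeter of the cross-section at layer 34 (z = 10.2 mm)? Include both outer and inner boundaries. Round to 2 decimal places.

64.26 mm

At z = 10.2 mm: the r=10.5 sphere contributes a regular 8-gon of circumradius √(10.5²−0.3²) = 10.496 (perimeter = 2·8·10.496·sin(180°/8) = 64.26 mm); the r=5 sphere at (7, 9.5) contributes a regular 8-gon of circumradius √(5²−4.7²) = 1.706 (perimeter = 2·8·1.706·sin(180°/8) = 10.44 mm); the 23×5 cube at (6, 10.5) contributes its full rectangle (perimeter 56.00 mm); Taking the first minus the rest: starting from the r=10.5 sphere, the r=5 sphere at (7, 9.5) misses the remaining region (no effect); the 23×5 cube at (6, 10.5) misses the remaining region (no effect) — boundary = 64.26 mm. Overall, the cross-section is a single solid region. Total boundary length (outer) = 64.26 mm.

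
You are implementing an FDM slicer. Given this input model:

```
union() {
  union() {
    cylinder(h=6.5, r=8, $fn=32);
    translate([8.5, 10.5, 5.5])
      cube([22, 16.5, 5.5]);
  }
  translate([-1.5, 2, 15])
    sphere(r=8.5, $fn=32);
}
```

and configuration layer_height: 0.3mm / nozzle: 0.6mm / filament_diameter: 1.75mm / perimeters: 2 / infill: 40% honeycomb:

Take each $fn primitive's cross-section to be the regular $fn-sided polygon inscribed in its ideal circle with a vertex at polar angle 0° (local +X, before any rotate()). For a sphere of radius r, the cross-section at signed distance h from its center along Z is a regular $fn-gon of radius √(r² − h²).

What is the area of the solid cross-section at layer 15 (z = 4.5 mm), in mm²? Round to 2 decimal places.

199.77 mm²

At z = 4.5 mm: the r=8 cylinder gives a regular 32-gon of circumradius 8 (constant along its height) (area = (32/2)·8.000²·sin(360°/32) = 199.77 mm²); the cube at (8.5, 10.5) is not intersected at this z (z outside [5.5, 11]); Merging all regions: only the r=8 cylinder is present, so the union is just that shape — area = 199.77 mm²; the sphere at (-1.5, 2) does not reach this height (|z−center|=10.500 > r=8.5); Merging all regions: only the result so far is present, so the union is just that shape — area = 199.77 mm². Overall, the cross-section is a single solid region. Net area = 199.77 mm².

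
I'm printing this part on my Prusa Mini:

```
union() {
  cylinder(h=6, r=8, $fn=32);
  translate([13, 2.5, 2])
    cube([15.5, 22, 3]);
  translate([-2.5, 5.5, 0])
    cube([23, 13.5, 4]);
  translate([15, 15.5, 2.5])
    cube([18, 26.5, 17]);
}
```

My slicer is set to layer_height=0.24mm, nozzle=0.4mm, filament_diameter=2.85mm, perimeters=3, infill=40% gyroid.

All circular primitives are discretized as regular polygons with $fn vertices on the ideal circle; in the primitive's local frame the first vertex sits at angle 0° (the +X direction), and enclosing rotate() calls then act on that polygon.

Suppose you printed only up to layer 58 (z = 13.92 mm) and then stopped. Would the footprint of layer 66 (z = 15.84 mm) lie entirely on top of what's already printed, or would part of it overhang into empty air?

Compare the two slices. At z = 13.92: the cylinder is not intersected at this z (z outside [0, 6]); the cube at (13, 2.5) is absent (z outside [2, 5]); the cube at (-2.5, 5.5) does not reach this height (z outside [0, 4]); the 18×26.5 cube at (15, 15.5) contributes its full rectangle (area 477.00 mm²); Merging all regions: only the 18×26.5 cube at (15, 15.5) is present, so the union is just that shape — area = 477.00 mm². At z = 15.84: the cylinder is absent (z outside [0, 6]); the cube at (13, 2.5) does not reach this height (z outside [2, 5]); the cube at (-2.5, 5.5) is not intersected at this z (z outside [0, 4]); the cube at (15, 15.5) is present — its section is the full 18×26.5 rectangle (area 477.00 mm²); Taking the union: only the 18×26.5 cube at (15, 15.5) is present, so the union is just that shape — area = 477.00 mm². Checking containment: the cross-section at z = 15.84 is a subset of the cross-section at z = 13.92.

entirely on top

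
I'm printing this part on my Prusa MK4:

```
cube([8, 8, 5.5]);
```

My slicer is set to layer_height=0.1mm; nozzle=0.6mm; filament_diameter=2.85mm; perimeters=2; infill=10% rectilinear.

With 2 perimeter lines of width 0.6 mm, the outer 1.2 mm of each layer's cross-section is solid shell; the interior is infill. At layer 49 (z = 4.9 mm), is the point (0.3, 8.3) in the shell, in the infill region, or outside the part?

At z = 4.9 mm: the cube is present — its section is the full 8×8 rectangle. Overall, the cross-section is a single solid region. The nearest boundary edge runs (8.00, 8.00)→(0.00, 8.00); distance from the point to it = 0.30 mm. The point is not inside any of the regions above, so it lies outside the cross-section (0.30 mm from the nearest boundary).

outside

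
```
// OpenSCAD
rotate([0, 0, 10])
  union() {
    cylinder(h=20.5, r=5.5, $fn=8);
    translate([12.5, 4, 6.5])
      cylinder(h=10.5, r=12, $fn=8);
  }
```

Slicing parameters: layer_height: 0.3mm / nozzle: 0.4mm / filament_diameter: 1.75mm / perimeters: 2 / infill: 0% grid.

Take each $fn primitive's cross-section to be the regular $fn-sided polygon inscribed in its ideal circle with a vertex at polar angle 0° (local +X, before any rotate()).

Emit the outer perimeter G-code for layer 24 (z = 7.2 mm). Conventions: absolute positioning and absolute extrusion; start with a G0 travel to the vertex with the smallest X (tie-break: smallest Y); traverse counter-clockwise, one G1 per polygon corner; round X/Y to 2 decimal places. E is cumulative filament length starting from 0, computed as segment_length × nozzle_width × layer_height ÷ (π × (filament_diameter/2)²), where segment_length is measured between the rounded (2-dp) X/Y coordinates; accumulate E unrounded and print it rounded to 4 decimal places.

G0 X-5.42 Y-0.96 Z7.20
G1 X-3.15 Y-4.51 E0.2102
G1 X0.96 Y-5.42 E0.4202
G1 X4.41 Y-3.21 E0.6246
G1 X4.73 Y-3.72 E0.6547
G1 X13.70 Y-5.71 E1.1131
G1 X21.45 Y-0.77 E1.5716
G1 X23.43 Y8.19 E2.0294
G1 X18.50 Y15.94 E2.4876
G1 X9.53 Y17.93 E2.9460
G1 X1.79 Y12.99 E3.4041
G1 X0.06 Y5.19 E3.8027
G1 X-0.96 Y5.42 E3.8549
G1 X-4.51 Y3.15 E4.0651
G1 X-5.42 Y-0.96 E4.2751

At z = 7.2 mm: the r=5.5 cylinder contributes a regular 8-gon of circumradius 5.5; the cylinder at (12.5, 4): section is a regular 8-gon, circumradius r=12; Merging all regions: the regions partially overlap (shared area 21.82 mm²), so overlapping operands fuse into one piece — 1 connected region; (whole slice rotated 10° about Z — lengths, areas and connectivity unchanged). The outline is a single polygon with 14 vertices. Extrusion per mm of travel: 0.4 × 0.3 / (π × 0.875²) = 0.049890. Accumulating E over each segment gives final E = 4.2751.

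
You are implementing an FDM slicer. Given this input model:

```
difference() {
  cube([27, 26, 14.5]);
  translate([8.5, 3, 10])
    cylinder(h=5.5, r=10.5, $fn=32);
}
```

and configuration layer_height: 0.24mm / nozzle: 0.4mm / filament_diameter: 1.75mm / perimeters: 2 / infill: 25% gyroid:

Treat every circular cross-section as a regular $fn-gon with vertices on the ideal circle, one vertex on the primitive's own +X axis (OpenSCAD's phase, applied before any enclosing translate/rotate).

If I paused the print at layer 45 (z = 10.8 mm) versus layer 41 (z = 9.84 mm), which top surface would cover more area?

layer 41 (z = 9.84 mm)

Layer 45 (z = 10.8): the cube (footprint 27×26) is included at this height (area 702.00 mm²); the r=10.5 cylinder at (8.5, 3) contributes a regular 32-gon of circumradius 10.5 (area = (32/2)·10.500²·sin(360°/32) = 344.14 mm²); Subtracting the remaining from the first: starting from the 27×26 cube (702.00 mm²), the r=10.5 cylinder at (8.5, 3) partially overlaps it — only the 220.36 mm² overlap (of its 344.14 mm²) is removed, clipping the outline — area = 481.64 mm². So its area = 481.64 mm². Layer 41 (z = 9.84): the cube is present — its section is the full 27×26 rectangle (area 702.00 mm²); the cylinder at (8.5, 3) is absent (z outside [10, 15.5]); Taking the first minus the rest: none of the subtracted shapes is present at this height, so the 27×26 cube is unchanged — area = 702.00 mm². So its area = 702.00 mm². Layer 41 is larger (702.00 vs 481.64 mm²).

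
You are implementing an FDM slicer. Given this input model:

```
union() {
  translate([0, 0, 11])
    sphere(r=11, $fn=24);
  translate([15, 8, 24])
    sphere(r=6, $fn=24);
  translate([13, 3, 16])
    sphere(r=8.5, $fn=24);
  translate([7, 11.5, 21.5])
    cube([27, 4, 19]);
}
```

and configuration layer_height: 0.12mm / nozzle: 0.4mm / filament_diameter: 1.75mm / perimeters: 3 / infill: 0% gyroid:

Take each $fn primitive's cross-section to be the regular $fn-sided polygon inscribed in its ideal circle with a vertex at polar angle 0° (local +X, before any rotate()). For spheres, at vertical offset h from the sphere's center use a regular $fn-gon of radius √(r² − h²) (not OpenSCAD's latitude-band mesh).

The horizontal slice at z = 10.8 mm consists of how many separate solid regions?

1

At z = 10.8 mm: the r=11 sphere contributes a regular 24-gon of circumradius √(11²−0.2²) = 10.998; the sphere at (15, 8) is not intersected at this z (|z−center|=13.200 > r=6); the sphere at (13, 3): section is a regular 24-gon, circumradius = √(r²−h²) = √(8.5²−5.2²) = 6.724; the cube at (7, 11.5) does not reach this height (z outside [21.5, 40.5]); Combining (union): the regions partially overlap (shared area 32.33 mm²), so overlapping operands fuse into one piece — 1 connected region. The result has 1 disconnected region.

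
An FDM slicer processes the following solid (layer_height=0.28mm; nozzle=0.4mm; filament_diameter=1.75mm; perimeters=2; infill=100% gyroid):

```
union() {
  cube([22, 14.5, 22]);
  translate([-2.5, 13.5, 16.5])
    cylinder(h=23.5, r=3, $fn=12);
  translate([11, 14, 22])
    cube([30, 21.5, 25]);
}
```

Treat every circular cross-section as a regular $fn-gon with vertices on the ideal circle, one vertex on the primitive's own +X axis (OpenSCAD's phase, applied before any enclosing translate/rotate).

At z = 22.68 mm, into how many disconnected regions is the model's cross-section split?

2

At z = 22.68 mm: the cube is not intersected at this z (z outside [0, 22]); the r=3 cylinder at (-2.5, 13.5) gives a regular 12-gon of circumradius 3 (constant along its height); the cube at (11, 14) is present — its section is the full 30×21.5 rectangle; Merging all regions: the 2 present regions are separate (no shared area or edge), so areas and boundary lengths simply add and each stays a separate island — 2 connected regions. The result has 2 disconnected regions.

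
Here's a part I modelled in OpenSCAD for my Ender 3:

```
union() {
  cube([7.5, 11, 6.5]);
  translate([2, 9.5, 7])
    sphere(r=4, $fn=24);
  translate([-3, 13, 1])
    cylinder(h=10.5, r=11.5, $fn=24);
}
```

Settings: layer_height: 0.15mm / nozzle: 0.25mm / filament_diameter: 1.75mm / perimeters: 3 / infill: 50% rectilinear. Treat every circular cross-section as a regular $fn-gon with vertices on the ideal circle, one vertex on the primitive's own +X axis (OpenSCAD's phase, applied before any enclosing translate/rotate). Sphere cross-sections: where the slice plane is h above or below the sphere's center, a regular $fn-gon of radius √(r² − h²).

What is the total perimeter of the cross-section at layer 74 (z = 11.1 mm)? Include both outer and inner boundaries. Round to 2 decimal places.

72.05 mm

At z = 11.1 mm: the cube is not intersected at this z (z outside [0, 6.5]); the sphere at (2, 9.5) is not intersected at this z (|z−center|=4.100 > r=4); the r=11.5 cylinder at (-3, 13) contributes a regular 24-gon of circumradius 11.5 (perimeter = 2·24·11.500·sin(180°/24) = 72.05 mm); Combining (union): only the r=11.5 cylinder at (-3, 13) is present, so the union is just that shape — boundary = 72.05 mm. Overall, the cross-section is a single solid region. Total boundary length (outer) = 72.05 mm.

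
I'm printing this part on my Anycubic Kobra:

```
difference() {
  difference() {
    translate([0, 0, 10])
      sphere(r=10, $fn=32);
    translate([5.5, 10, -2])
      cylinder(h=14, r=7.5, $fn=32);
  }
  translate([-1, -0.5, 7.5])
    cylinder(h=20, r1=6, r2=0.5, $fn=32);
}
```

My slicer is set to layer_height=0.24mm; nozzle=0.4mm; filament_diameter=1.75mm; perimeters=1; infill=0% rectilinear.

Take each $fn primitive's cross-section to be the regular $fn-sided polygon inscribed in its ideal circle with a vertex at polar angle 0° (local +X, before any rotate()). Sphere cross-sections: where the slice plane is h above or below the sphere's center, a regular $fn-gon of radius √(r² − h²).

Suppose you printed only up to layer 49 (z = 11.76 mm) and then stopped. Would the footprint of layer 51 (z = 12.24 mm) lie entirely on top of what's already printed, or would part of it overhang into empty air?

Compare the two slices. At z = 11.76: the r=10 sphere slices to a regular 32-gon of circumradius 9.844 (√(r²−h²) with h=1.76 from center) (area = (32/2)·9.844²·sin(360°/32) = 302.48 mm²); the r=7.5 cylinder at (5.5, 10) contributes a regular 32-gon of circumradius 7.5 (area = (32/2)·7.500²·sin(360°/32) = 175.58 mm²); Taking the first minus the rest: starting from the r=10 sphere (302.48 mm²), the r=7.5 cylinder at (5.5, 10) partially overlaps it — only the 52.10 mm² overlap (of its 175.58 mm²) is removed, clipping the outline — area = 250.38 mm²; the cone at (-1, -0.5) contributes a regular 32-gon of circumradius 4.829 (interpolated between r1=6 and r2=0.5 at t=0.213) (area = (32/2)·4.829²·sin(360°/32) = 72.77 mm²); After the difference (first − rest): starting from that combined region (250.38 mm²), the cone at (-1, -0.5) lies wholly inside it (removes its full 72.77 mm² and its 30.29 mm outline becomes a hole wall) — area = 177.60 mm². At z = 12.24: the r=10 sphere contributes a regular 32-gon of circumradius √(10²−2.24²) = 9.746 (area = (32/2)·9.746²·sin(360°/32) = 296.48 mm²); the cylinder at (5.5, 10) is not intersected at this z (z outside [-2, 12]); Subtracting the remaining from the first: none of the subtracted shapes is present at this height, so the r=10 sphere is unchanged — area = 296.48 mm²; the cone at (-1, -0.5): at t=0.237 of its height the radius interpolates to r₁+(r₂−r₁)t = 4.697, giving a regular 32-gon of that circumradius (area = (32/2)·4.697²·sin(360°/32) = 68.85 mm²); Taking the first minus the rest: starting from that combined region (296.48 mm²), the cone at (-1, -0.5) lies wholly inside it (removes its full 68.85 mm² and its 29.46 mm outline becomes a hole wall) — area = 227.63 mm². Checking containment: at z = 12.24 the cross-section extends beyond the z = 11.76 cross-section by about 54.68 mm².

part overhangs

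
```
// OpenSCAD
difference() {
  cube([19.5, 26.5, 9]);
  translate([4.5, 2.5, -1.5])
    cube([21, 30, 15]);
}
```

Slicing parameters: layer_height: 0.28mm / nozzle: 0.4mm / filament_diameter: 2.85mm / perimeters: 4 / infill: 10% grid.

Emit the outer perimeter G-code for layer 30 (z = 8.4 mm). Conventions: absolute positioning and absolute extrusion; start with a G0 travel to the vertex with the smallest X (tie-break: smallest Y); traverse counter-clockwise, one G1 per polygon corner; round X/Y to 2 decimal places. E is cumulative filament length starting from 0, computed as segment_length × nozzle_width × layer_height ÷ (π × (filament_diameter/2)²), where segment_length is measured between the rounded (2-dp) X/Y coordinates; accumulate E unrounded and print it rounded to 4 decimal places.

G0 X0.00 Y0.00 Z8.40
G1 X19.50 Y0.00 E0.3424
G1 X19.50 Y2.50 E0.3862
G1 X4.50 Y2.50 E0.6496
G1 X4.50 Y26.50 E1.0709
G1 X0.00 Y26.50 E1.1500
G1 X0.00 Y0.00 E1.6152

At z = 8.4 mm: the 19.5×26.5 cube contributes its full rectangle; the 21×30 cube at (4.5, 2.5) contributes its full rectangle; Taking the first minus the rest: starting from the 19.5×26.5 cube, the 21×30 cube at (4.5, 2.5) partially overlaps it — only the 360.00 mm² overlap (of its 630.00 mm²) is removed, clipping the outline — 1 connected region. The outline is a single polygon with 6 vertices. Extrusion per mm of travel: 0.4 × 0.28 / (π × 1.425²) = 0.017557. Accumulating E over each segment gives final E = 1.6152.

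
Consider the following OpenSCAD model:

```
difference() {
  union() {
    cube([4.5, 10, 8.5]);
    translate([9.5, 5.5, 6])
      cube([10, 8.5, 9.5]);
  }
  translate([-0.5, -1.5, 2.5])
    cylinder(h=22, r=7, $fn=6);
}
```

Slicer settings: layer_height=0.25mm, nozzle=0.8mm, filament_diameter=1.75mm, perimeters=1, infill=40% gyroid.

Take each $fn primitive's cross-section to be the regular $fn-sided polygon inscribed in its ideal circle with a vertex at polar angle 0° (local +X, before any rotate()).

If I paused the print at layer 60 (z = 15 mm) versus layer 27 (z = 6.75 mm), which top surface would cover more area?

layer 27 (z = 6.75 mm)

Layer 60 (z = 15): the cube is not intersected at this z (z outside [0, 8.5]); the cube at (9.5, 5.5) is present — its section is the full 10×8.5 rectangle (area 85.00 mm²); Merging all regions: only the 10×8.5 cube at (9.5, 5.5) is present, so the union is just that shape — area = 85.00 mm²; the r=7 cylinder at (-0.5, -1.5) contributes a regular 6-gon of circumradius 7 (area = (6/2)·7.000²·sin(360°/6) = 127.31 mm²); Subtracting the remaining from the first: starting from the result so far (85.00 mm²), the r=7 cylinder at (-0.5, -1.5) misses the remaining region (no effect) — area = 85.00 mm². So its area = 85.00 mm². Layer 27 (z = 6.75): the cube (footprint 4.5×10) is included at this height (area 45.00 mm²); the cube at (9.5, 5.5) is present — its section is the full 10×8.5 rectangle (area 85.00 mm²); Combining (union): the 2 present regions are separate (no shared area or edge), so areas and boundary lengths simply add and each stays a separate island — area = 130.00 mm²; the r=7 cylinder at (-0.5, -1.5) gives a regular 6-gon of circumradius 7 (constant along its height) (area = (6/2)·7.000²·sin(360°/6) = 127.31 mm²); After the difference (first − rest): starting from that combined region (130.00 mm²), the r=7 cylinder at (-0.5, -1.5) partially overlaps it — only the 18.58 mm² overlap (of its 127.31 mm²) is removed, clipping the outline — area = 111.42 mm². So its area = 111.42 mm². Layer 27 is larger (111.42 vs 85.00 mm²).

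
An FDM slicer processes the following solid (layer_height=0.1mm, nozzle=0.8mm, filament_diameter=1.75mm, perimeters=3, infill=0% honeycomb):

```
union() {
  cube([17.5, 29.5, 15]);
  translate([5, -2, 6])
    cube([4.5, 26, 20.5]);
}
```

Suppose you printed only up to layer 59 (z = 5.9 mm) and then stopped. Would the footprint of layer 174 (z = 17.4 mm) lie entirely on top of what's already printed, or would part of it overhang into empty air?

Compare the two slices. At z = 5.9: the cube is present — its section is the full 17.5×29.5 rectangle (area 516.25 mm²); the cube at (5, -2) does not reach this height (z outside [6, 26.5]); Taking the union: only the 17.5×29.5 cube is present, so the union is just that shape — area = 516.25 mm². At z = 17.4: the cube does not reach this height (z outside [0, 15]); the cube at (5, -2) (footprint 4.5×26) is included at this height (area 117.00 mm²); Merging all regions: only the 4.5×26 cube at (5, -2) is present, so the union is just that shape — area = 117.00 mm². Checking containment: at z = 17.4 the cross-section extends beyond the z = 5.9 cross-section by about 9.00 mm².

part overhangs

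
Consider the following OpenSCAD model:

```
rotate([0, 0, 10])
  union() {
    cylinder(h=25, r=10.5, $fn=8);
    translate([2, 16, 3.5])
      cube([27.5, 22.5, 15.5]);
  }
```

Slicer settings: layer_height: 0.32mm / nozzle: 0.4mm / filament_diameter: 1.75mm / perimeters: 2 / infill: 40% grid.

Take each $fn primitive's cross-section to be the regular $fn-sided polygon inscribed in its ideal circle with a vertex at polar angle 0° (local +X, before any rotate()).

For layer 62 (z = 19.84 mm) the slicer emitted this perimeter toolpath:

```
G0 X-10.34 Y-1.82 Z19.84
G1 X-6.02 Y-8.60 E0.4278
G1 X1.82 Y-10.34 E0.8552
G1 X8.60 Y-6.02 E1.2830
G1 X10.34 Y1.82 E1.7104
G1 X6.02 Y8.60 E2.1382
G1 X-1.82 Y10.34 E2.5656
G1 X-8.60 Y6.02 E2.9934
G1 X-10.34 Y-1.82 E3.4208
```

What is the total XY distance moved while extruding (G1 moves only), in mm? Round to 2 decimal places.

64.28 mm

Sum the Euclidean lengths of each G1 segment: total = 64.28 mm.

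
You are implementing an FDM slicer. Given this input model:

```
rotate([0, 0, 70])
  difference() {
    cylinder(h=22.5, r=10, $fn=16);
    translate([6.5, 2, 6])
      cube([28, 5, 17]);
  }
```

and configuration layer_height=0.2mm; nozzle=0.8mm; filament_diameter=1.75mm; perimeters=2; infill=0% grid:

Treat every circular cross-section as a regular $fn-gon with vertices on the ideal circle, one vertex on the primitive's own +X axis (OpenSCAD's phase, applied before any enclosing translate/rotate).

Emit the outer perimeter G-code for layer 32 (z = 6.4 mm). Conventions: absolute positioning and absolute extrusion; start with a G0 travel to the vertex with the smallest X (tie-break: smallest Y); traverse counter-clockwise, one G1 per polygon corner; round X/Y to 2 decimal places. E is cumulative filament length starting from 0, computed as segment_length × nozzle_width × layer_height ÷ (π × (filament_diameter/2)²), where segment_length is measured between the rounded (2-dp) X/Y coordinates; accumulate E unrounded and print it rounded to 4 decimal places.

At z = 6.4 mm: the cylinder: section is a regular 16-gon, circumradius r=10; the cube at (6.5, 2) is present — its section is the full 28×5 rectangle; After the difference (first − rest): starting from the r=10 cylinder, the 28×5 cube at (6.5, 2) partially overlaps it — only the 10.66 mm² overlap (of its 140.00 mm²) is removed, clipping the outline — 1 connected region; (whole slice rotated 70° about Z — lengths, areas and connectivity unchanged). The outline is a single polygon with 19 vertices. Extrusion per mm of travel: 0.8 × 0.2 / (π × 0.875²) = 0.066520. Accumulating E over each segment gives final E = 4.3555.

G0 X-9.99 Y-0.44 Z6.40
G1 X-9.06 Y-4.23 E0.2596
G1 X-6.76 Y-7.37 E0.5185
G1 X-3.42 Y-9.40 E0.7785
G1 X0.44 Y-9.99 E1.0383
G1 X4.23 Y-9.06 E1.2978
G1 X7.37 Y-6.76 E1.5568
G1 X9.40 Y-3.42 E1.8168
G1 X9.99 Y0.44 E2.0765
G1 X9.06 Y4.23 E2.3361
G1 X6.76 Y7.37 E2.5950
G1 X3.42 Y9.40 E2.8550
G1 X1.40 Y9.71 E2.9909
G1 X0.34 Y6.79 E3.1976
G1 X-4.35 Y8.50 E3.5297
G1 X-4.14 Y9.08 E3.5707
G1 X-4.23 Y9.06 E3.5768
G1 X-7.37 Y6.76 E3.8357
G1 X-9.40 Y3.42 E4.0957
G1 X-9.99 Y-0.44 E4.3555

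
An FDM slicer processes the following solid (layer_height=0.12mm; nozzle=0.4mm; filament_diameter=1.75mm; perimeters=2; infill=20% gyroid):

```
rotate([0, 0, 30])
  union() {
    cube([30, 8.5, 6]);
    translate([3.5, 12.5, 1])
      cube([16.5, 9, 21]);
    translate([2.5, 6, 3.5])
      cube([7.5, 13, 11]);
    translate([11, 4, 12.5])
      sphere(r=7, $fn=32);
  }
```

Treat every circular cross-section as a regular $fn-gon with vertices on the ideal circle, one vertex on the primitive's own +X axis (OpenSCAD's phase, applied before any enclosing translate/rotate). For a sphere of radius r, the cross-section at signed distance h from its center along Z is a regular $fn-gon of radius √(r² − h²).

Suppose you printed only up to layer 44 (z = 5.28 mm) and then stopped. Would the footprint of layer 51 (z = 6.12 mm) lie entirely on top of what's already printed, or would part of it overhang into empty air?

entirely on top

Compare the two slices. At z = 5.28: the cube (footprint 30×8.5) is included at this height (area 255.00 mm²); the cube at (3.5, 12.5) is present — its section is the full 16.5×9 rectangle (area 148.50 mm²); the 7.5×13 cube at (2.5, 6) contributes its full rectangle (area 97.50 mm²); the sphere at (11, 4) is not intersected at this z (|z−center|=7.220 > r=7); Taking the union: the regions partially overlap — summed areas 501.00 mm² minus the doubly-counted overlap 61.00 mm² gives 440.00 mm² — area = 440.00 mm²; (rotated 30° about Z; rotation is an isometry so areas/perimeters/island counts are preserved). At z = 6.12: the cube is absent (z outside [0, 6]); the cube at (3.5, 12.5) is present — its section is the full 16.5×9 rectangle (area 148.50 mm²); the cube at (2.5, 6) (footprint 7.5×13) is included at this height (area 97.50 mm²); the r=7 sphere at (11, 4) slices to a regular 32-gon of circumradius 2.880 (√(r²−h²) with h=6.38 from center) (area = (32/2)·2.880²·sin(360°/32) = 25.89 mm²); Merging all regions: the regions partially overlap — summed areas 271.89 mm² minus the doubly-counted overlap 42.68 mm² gives 229.22 mm² — area = 229.22 mm²; (rotated 30° about Z; rotation is an isometry so areas/perimeters/island counts are preserved). Checking containment: the cross-section at z = 6.12 is a subset of the cross-section at z = 5.28.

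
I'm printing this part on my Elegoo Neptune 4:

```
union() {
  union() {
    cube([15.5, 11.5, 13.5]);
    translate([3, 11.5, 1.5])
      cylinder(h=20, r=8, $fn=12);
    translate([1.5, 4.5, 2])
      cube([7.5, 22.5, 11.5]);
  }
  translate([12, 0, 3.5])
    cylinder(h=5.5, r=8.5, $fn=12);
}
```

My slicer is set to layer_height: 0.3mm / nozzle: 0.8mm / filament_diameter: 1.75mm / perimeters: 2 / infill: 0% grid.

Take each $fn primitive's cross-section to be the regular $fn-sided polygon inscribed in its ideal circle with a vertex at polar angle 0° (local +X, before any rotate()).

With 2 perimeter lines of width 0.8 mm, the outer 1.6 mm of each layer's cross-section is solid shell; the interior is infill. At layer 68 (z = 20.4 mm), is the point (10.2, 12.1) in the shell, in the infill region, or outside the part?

At z = 20.4 mm: the cube does not reach this height (z outside [0, 13.5]); the r=8 cylinder at (3, 11.5) gives a regular 12-gon of circumradius 8 (constant along its height); the cube at (1.5, 4.5) is not intersected at this z (z outside [2, 13.5]); Taking the union: only the r=8 cylinder at (3, 11.5) is present, so the union is just that shape — 1 connected region; the cylinder at (12, 0) does not reach this height (z outside [3.5, 9]); Merging all regions: only the result so far is present, so the union is just that shape — 1 connected region. Overall, the cross-section is a single solid region. The nearest boundary edge runs (11.00, 11.50)→(9.93, 15.50); distance from the point to it = 0.62 mm. The point is inside the cross-section, 0.62 mm from the nearest boundary — within the 1.6 mm shell band (2 × 0.8).

shell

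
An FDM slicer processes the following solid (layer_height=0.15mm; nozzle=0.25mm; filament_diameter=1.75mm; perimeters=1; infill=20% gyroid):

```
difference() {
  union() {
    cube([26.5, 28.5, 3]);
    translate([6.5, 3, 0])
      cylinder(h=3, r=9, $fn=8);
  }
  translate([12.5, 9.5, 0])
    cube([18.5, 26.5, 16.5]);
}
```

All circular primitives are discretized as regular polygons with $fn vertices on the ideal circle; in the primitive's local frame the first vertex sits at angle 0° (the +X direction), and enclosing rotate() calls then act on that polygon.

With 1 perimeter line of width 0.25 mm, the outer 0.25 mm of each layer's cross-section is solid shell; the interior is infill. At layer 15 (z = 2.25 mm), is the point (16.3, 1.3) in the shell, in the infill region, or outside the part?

infill

At z = 2.25 mm: the cube is present — its section is the full 26.5×28.5 rectangle; the cylinder at (6.5, 3): section is a regular 8-gon, circumradius r=9; Taking the union: the regions partially overlap (shared area 151.64 mm²), so overlapping operands fuse into one piece — 1 connected region; the cube at (12.5, 9.5) is present — its section is the full 18.5×26.5 rectangle; Taking the first minus the rest: starting from the result so far, the 18.5×26.5 cube at (12.5, 9.5) partially overlaps it — only the 266.00 mm² overlap (of its 490.25 mm²) is removed, clipping the outline — 1 connected region. Overall, the cross-section is a single solid region. The nearest boundary edge runs (26.50, 0.00)→(14.26, 0.00); distance from the point to it = 1.30 mm. The point is inside the cross-section and 1.30 mm from the nearest boundary — more than the 0.25 mm shell width (1 × 0.25), so it's in the infill interior.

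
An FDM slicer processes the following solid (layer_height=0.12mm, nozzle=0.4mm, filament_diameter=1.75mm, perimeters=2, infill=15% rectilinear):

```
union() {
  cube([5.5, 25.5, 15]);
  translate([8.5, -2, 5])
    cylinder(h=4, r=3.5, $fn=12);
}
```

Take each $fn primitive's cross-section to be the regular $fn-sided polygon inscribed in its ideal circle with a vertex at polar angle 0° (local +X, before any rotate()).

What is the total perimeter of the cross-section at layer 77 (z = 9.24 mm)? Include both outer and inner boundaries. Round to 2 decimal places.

62.00 mm

At z = 9.24 mm: the 5.5×25.5 cube contributes its full rectangle (perimeter 62.00 mm); the cylinder at (8.5, -2) is absent (z outside [5, 9]); Taking the union: only the 5.5×25.5 cube is present, so the union is just that shape — boundary = 62.00 mm. Overall, the cross-section is a single solid region. Total boundary length (outer) = 62.00 mm.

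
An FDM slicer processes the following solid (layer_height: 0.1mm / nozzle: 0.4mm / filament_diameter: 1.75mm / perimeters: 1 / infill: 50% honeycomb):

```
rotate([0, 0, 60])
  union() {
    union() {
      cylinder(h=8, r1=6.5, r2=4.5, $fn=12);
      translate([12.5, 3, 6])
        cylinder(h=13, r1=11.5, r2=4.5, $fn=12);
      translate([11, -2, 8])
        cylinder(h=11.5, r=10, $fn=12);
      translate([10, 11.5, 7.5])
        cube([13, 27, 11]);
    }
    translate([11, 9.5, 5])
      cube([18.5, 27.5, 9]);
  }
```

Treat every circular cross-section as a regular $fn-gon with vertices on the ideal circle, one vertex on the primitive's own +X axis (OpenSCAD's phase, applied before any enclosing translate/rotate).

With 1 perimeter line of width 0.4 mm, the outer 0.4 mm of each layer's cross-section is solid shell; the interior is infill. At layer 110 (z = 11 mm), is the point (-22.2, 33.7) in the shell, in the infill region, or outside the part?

At z = 11 mm: the cone does not reach this height (z outside [0, 8]); the cone at (12.5, 3): at t=0.385 of its height the radius interpolates to r₁+(r₂−r₁)t = 8.808, giving a regular 12-gon of that circumradius; the cylinder at (11, -2): section is a regular 12-gon, circumradius r=10; the 13×27 cube at (10, 11.5) contributes its full rectangle; Combining (union): the regions partially overlap (shared area 169.63 mm²), so overlapping operands fuse into one piece — 1 connected region; the cube at (11, 9.5) (footprint 18.5×27.5) is included at this height; Merging all regions: the regions partially overlap (shared area 317.01 mm²), so overlapping operands fuse into one piece — 1 connected region; (whole slice rotated 60° about Z — lengths, areas and connectivity unchanged). Overall, the cross-section is a single solid region. Undo the 60° rotation: the query point maps to (18.085, 36.076) in the un-rotated model frame. The nearest boundary edge runs (10.00, 38.50)→(23.00, 38.50); distance from the point to it = 2.42 mm. The point is inside the cross-section and 2.42 mm from the nearest boundary — more than the 0.4 mm shell width (1 × 0.4), so it's in the infill interior.

infill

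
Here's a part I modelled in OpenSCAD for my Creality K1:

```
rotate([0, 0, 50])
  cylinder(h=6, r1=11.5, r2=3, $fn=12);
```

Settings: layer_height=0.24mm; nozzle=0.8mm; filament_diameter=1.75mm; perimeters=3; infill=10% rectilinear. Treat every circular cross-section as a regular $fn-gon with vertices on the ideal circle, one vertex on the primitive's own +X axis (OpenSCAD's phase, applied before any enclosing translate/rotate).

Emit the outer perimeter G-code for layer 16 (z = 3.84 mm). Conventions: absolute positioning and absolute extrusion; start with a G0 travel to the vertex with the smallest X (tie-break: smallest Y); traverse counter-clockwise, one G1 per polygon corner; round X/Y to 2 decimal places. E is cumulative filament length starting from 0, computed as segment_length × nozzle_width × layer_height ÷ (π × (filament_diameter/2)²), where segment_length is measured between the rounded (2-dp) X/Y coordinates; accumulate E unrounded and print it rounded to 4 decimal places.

At z = 3.84 mm: the cone contributes a regular 12-gon of circumradius 6.060 (interpolated between r1=11.5 and r2=3 at t=0.640); (rotated 50° about Z; rotation is an isometry so areas/perimeters/island counts are preserved). The outline is a single polygon with 12 vertices. Extrusion per mm of travel: 0.8 × 0.24 / (π × 0.875²) = 0.079824. Accumulating E over each segment gives final E = 3.0044.

G0 X-5.97 Y1.05 Z3.84
G1 X-5.69 Y-2.07 E0.2501
G1 X-3.90 Y-4.64 E0.5001
G1 X-1.05 Y-5.97 E0.7511
G1 X2.07 Y-5.69 E1.0012
G1 X4.64 Y-3.90 E1.2512
G1 X5.97 Y-1.05 E1.5022
G1 X5.69 Y2.07 E1.7523
G1 X3.90 Y4.64 E2.0023
G1 X1.05 Y5.97 E2.2533
G1 X-2.07 Y5.69 E2.5034
G1 X-4.64 Y3.90 E2.7534
G1 X-5.97 Y1.05 E3.0044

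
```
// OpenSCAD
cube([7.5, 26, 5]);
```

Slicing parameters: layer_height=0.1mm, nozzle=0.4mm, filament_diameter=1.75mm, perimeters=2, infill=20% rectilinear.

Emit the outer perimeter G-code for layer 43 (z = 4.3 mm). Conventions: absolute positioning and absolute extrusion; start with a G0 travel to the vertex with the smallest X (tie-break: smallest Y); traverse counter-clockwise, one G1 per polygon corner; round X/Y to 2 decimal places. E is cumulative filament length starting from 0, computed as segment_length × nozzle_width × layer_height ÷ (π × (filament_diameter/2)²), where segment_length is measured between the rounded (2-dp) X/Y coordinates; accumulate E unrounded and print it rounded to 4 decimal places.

G0 X0.00 Y0.00 Z4.30
G1 X7.50 Y0.00 E0.1247
G1 X7.50 Y26.00 E0.5571
G1 X0.00 Y26.00 E0.6818
G1 X0.00 Y0.00 E1.1142

At z = 4.3 mm: the 7.5×26 cube contributes its full rectangle. The outline is a single polygon with 4 vertices. Extrusion per mm of travel: 0.4 × 0.1 / (π × 0.875²) = 0.016630. Accumulating E over each segment gives final E = 1.1142.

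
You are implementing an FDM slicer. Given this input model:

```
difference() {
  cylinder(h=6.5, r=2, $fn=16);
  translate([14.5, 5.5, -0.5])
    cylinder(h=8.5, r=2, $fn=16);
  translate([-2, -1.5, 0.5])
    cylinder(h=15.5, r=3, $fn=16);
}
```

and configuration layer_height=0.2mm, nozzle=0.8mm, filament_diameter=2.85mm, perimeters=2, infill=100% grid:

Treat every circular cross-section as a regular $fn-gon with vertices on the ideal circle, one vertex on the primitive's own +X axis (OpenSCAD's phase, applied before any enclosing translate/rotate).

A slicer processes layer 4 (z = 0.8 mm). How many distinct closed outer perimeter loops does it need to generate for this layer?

1

At z = 0.8 mm: the r=2 cylinder gives a regular 16-gon of circumradius 2 (constant along its height); the cylinder at (14.5, 5.5): section is a regular 16-gon, circumradius r=2; the r=3 cylinder at (-2, -1.5) contributes a regular 16-gon of circumradius 3; After the difference (first − rest): starting from the r=2 cylinder, the r=2 cylinder at (14.5, 5.5) misses the remaining region (no effect); the r=3 cylinder at (-2, -1.5) partially overlaps it — only the 7.02 mm² overlap (of its 27.55 mm²) is removed, clipping the outline — 1 connected region. The result has 1 disconnected region.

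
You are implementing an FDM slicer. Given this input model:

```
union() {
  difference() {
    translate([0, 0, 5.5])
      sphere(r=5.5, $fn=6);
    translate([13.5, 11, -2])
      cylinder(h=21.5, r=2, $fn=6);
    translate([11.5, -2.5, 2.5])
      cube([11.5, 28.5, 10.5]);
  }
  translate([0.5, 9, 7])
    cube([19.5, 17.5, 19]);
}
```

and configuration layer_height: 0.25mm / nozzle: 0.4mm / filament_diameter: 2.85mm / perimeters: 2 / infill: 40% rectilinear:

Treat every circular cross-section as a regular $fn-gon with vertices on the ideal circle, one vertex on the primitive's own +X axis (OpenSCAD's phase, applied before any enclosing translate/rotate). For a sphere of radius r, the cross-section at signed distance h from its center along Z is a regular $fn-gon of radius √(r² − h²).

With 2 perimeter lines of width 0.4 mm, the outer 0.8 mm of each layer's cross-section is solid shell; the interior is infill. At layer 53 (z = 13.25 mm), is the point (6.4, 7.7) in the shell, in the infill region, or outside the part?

At z = 13.25 mm: the sphere is absent (|z−center|=7.750 > r=5.5); the cylinder at (13.5, 11): section is a regular 6-gon, circumradius r=2; the cube at (11.5, -2.5) does not reach this height (z outside [2.5, 13]); Taking the first minus the rest: the first operand is absent here, so nothing remains; the cube at (0.5, 9) is present — its section is the full 19.5×17.5 rectangle; Merging all regions: only the 19.5×17.5 cube at (0.5, 9) is present, so the union is just that shape — 1 connected region. Overall, the cross-section is a single solid region. The nearest boundary edge runs (0.50, 9.00)→(20.00, 9.00); distance from the point to it = 1.30 mm. The point is not inside any of the regions above, so it lies outside the cross-section (1.30 mm from the nearest boundary).

outside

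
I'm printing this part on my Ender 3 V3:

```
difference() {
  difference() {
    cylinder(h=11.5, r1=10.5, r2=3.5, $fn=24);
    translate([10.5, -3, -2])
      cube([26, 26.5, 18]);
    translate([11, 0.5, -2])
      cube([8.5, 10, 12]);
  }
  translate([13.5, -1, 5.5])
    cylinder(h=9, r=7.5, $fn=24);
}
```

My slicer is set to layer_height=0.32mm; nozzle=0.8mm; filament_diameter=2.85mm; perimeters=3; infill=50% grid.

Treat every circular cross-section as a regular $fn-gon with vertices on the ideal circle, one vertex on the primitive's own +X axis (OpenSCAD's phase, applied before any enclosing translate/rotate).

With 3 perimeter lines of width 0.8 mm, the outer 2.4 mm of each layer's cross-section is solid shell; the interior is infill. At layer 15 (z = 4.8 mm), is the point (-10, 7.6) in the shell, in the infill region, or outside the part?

At z = 4.8 mm: the cone: at t=0.417 of its height the radius interpolates to r₁+(r₂−r₁)t = 7.578, giving a regular 24-gon of that circumradius; the cube at (10.5, -3) is present — its section is the full 26×26.5 rectangle; the cube at (11, 0.5) is present — its section is the full 8.5×10 rectangle; Taking the first minus the rest: starting from the cone, the 26×26.5 cube at (10.5, -3) misses the remaining region (no effect); the 8.5×10 cube at (11, 0.5) misses the remaining region (no effect) — 1 connected region; the cylinder at (13.5, -1) is absent (z outside [5.5, 14.5]); Taking the first minus the rest: none of the subtracted shapes is present at this height, so the result so far is unchanged — 1 connected region. Overall, the cross-section is a single solid region. The nearest boundary edge runs (-6.56, 3.79)→(-5.36, 5.36); distance from the point to it = 5.05 mm. The point is not inside any of the regions above, so it lies outside the cross-section (5.05 mm from the nearest boundary).

outside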